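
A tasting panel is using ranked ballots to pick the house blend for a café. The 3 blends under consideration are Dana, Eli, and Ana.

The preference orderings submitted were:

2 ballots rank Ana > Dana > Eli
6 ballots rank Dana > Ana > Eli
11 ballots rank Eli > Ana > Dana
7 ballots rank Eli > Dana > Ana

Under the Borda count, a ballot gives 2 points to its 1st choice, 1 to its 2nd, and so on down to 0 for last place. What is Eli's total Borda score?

Borda scores:
  Dana: 2·1 + 6·2 + 11·0 + 7·1 = 21
  Eli: 2·0 + 6·0 + 11·2 + 7·2 = 36
  Ana: 2·2 + 6·1 + 11·1 + 7·0 = 21

36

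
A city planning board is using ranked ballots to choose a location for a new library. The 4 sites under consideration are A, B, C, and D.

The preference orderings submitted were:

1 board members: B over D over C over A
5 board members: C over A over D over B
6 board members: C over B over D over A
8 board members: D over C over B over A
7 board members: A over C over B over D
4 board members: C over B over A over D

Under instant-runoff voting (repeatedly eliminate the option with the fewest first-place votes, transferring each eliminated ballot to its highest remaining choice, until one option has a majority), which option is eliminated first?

Round 1: C 15, D 8, A 7, B 1. B has the fewest and is eliminated.
Round 2: C 15, D 9, A 7. A has the fewest and is eliminated.
Round 3: C 22, D 9. C has a majority.

B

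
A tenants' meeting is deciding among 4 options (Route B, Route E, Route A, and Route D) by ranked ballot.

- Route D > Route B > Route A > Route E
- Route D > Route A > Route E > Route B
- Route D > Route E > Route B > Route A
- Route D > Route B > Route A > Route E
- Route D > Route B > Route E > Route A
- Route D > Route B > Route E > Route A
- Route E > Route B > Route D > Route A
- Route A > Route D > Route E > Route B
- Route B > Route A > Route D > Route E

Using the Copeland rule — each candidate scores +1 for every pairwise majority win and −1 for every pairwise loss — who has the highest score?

Route D

Pairwise results:
  Route B vs Route E: Route B wins 5–4.
  Route B vs Route A: Route B wins 7–2.
  Route B vs Route D: Route D wins 7–2.
  Route E vs Route A: Route A wins 5–4.
  Route E vs Route D: Route D wins 8–1.
  Route A vs Route D: Route D wins 7–2.
Copeland scores (wins − losses):
  Route B: 2 − 1 = 1
  Route E: 0 − 3 = -3
  Route A: 1 − 2 = -1
  Route D: 3 − 0 = 3
Route D has the best Copeland score.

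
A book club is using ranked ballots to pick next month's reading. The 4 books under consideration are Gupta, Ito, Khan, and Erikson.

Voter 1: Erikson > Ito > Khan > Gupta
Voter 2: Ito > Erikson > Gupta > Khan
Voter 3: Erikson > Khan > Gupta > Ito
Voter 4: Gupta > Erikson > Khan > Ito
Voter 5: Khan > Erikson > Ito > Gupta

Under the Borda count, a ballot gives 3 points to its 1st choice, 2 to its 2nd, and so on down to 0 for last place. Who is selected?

Erikson

Borda scores:
  Gupta: 0 + 1 + 1 + 3 + 0 = 5
  Ito: 2 + 3 + 0 + 0 + 1 = 6
  Khan: 1 + 0 + 2 + 1 + 3 = 7
  Erikson: 3 + 2 + 3 + 2 + 2 = 12
Erikson has the highest total.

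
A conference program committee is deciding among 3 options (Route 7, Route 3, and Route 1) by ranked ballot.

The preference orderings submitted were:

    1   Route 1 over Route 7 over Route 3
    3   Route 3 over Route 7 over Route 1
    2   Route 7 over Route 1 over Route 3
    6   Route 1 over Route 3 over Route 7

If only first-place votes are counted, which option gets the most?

First-place vote totals:
  Route 7: 2
  Route 3: 3
  Route 1: 7
Route 1 has the most first-place votes.

Route 1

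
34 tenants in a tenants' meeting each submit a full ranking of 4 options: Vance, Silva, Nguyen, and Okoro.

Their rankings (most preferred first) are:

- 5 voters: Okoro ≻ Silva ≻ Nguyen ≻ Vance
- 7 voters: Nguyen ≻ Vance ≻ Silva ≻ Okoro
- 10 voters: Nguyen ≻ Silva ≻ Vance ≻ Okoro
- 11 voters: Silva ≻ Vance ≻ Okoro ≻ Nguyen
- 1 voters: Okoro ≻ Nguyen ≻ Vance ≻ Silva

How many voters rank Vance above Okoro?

Ballots ranking Vance above Okoro: 7+10+11 = 28.
Ballots ranking Okoro above Vance: 5+1 = 6.
So 28 of 34 voters prefer Vance to Okoro.

28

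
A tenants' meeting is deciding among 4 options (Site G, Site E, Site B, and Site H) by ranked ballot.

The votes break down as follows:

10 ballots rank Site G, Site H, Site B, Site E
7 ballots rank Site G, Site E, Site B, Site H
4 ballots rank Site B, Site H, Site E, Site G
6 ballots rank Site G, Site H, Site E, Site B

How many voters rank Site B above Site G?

Ballots ranking Site B above Site G: 4.
Ballots ranking Site G above Site B: 10+7+6 = 23.
So 4 of 27 voters prefer Site B to Site G.

4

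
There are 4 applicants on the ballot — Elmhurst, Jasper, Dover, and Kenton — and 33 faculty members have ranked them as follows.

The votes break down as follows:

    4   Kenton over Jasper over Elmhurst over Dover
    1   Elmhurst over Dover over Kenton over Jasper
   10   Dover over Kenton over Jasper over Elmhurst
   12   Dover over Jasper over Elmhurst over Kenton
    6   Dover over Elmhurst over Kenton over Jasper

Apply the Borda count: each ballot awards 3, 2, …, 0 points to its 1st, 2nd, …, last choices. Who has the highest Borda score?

Borda scores:
  Elmhurst: 4·1 + 3 + 10·0 + 12·1 + 6·2 = 31
  Jasper: 4·2 + 0 + 10·1 + 12·2 + 6·0 = 42
  Dover: 4·0 + 2 + 10·3 + 12·3 + 6·3 = 86
  Kenton: 4·3 + 1 + 10·2 + 12·0 + 6·1 = 39
Dover has the highest total.

Dover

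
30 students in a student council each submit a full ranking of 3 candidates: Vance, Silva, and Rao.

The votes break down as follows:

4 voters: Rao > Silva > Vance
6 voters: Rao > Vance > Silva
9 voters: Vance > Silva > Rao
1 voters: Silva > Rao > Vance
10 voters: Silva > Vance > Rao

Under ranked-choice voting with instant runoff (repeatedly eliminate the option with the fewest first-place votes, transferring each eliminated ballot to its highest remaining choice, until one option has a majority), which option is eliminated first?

Vance

Round 1: Silva 11, Rao 10, Vance 9. Vance has the fewest and is eliminated.
Round 2: Silva 20, Rao 10. Silva has a majority.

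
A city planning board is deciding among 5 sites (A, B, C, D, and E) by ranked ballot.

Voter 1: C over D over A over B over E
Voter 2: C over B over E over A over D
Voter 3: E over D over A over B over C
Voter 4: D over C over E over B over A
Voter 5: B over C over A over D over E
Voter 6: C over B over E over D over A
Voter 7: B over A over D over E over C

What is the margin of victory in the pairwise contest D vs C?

1

Ballots ranking D above C: 3.
Ballots ranking C above D: 4.
C wins 4–3, a margin of 1.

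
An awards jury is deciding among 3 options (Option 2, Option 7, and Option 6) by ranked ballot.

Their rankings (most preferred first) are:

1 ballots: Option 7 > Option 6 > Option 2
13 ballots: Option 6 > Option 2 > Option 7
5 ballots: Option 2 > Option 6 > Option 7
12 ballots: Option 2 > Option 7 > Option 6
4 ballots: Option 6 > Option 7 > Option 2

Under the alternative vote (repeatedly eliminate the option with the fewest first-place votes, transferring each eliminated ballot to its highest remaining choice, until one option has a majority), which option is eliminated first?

Round 1: Option 2 17, Option 6 17, Option 7 1. Option 7 has the fewest and is eliminated.
Round 2: Option 6 18, Option 2 17. Option 6 has a majority.

Option 7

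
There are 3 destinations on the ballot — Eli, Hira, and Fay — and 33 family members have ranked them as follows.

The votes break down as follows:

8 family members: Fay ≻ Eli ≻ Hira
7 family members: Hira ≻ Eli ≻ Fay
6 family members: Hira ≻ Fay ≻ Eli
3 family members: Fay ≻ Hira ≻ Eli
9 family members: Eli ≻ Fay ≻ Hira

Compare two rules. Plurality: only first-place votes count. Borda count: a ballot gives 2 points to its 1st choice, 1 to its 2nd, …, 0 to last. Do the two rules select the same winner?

No

Plurality first-place counts: Eli 9, Hira 13, Fay 11 → Hira.
Borda totals: Eli 33, Hira 29, Fay 37 → Fay.
The two rules disagree: plurality picks Hira, Borda picks Fay.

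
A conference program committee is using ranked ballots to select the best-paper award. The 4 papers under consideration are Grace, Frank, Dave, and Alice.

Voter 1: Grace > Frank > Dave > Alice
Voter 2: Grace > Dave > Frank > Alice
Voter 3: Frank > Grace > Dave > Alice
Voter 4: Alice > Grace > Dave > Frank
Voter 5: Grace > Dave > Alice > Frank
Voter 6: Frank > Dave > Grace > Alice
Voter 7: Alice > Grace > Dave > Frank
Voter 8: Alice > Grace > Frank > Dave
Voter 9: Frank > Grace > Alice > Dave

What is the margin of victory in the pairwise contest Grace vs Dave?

Ballots ranking Grace above Dave: 8.
Ballots ranking Dave above Grace: 1.
Grace wins 8–1, a margin of 7.

7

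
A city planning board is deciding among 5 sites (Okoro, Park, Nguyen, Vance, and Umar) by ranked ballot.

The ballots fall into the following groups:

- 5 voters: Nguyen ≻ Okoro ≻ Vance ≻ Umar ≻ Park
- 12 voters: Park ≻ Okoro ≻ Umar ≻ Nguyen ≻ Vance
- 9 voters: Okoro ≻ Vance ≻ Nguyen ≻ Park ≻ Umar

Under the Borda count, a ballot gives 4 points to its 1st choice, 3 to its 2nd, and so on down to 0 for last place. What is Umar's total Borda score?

Borda scores:
  Okoro: 5·3 + 12·3 + 9·4 = 87
  Park: 5·0 + 12·4 + 9·1 = 57
  Nguyen: 5·4 + 12·1 + 9·2 = 50
  Vance: 5·2 + 12·0 + 9·3 = 37
  Umar: 5·1 + 12·2 + 9·0 = 29

29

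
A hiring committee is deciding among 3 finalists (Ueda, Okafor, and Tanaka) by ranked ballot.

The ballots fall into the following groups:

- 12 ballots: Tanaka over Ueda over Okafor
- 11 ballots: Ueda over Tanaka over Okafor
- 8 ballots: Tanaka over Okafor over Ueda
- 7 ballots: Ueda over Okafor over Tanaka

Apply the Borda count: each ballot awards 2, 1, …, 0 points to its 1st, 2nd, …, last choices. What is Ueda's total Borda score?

48

Borda scores:
  Ueda: 12·1 + 11·2 + 8·0 + 7·2 = 48
  Okafor: 12·0 + 11·0 + 8·1 + 7·1 = 15
  Tanaka: 12·2 + 11·1 + 8·2 + 7·0 = 51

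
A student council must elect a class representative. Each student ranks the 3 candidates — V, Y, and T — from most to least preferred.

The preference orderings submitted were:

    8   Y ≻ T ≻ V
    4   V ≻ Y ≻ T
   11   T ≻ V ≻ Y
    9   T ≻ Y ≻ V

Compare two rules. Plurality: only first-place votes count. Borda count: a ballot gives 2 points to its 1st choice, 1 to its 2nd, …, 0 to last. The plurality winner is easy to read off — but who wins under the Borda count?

Plurality first-place counts: V 4, Y 8, T 20 → T.
Borda totals: V 19, Y 29, T 48 → T.

T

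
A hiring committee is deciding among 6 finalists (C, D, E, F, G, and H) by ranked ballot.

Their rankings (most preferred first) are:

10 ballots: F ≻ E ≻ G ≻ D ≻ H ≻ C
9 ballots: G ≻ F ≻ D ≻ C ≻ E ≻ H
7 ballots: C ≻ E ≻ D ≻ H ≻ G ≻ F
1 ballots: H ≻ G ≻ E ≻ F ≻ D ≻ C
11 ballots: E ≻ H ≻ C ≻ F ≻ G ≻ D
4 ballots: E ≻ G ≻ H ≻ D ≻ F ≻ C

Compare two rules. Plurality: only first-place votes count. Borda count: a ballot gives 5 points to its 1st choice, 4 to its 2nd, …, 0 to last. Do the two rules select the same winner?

Plurality first-place counts: C 7, D 0, E 15, F 10, G 9, H 1 → E.
Borda totals: C 86, D 77, E 155, F 114, G 113, H 85 → E.
The two rules agree on E.

Yes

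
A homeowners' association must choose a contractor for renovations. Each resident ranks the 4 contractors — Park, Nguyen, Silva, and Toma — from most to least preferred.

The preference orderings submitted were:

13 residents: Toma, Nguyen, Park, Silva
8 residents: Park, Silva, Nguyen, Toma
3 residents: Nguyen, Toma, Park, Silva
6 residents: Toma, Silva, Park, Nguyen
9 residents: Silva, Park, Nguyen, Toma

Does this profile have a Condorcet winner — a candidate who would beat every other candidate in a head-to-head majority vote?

No

Head-to-head results (39 voters total):
Park vs Nguyen: Park wins 23–16.
Park vs Silva: Park wins 24–15.
Park vs Toma: Toma wins 22–17.
Nguyen vs Silva: Silva wins 23–16.
Nguyen vs Toma: Nguyen wins 20–19.
Silva vs Toma: Toma wins 22–17.
No candidate beats all others: Park beats Nguyen beats Toma beats Park, a majority cycle.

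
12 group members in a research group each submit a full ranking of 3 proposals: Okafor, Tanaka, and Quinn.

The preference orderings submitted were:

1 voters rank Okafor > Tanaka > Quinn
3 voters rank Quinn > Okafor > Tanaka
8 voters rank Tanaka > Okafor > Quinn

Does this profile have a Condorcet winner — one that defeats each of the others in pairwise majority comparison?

Head-to-head results (12 voters total):
Okafor vs Tanaka: Tanaka wins 8–4.
Okafor vs Quinn: Okafor wins 9–3.
Tanaka vs Quinn: Tanaka wins 9–3.
Tanaka beats each rival — Okafor (8–4), Quinn (9–3) — so Tanaka is the Condorcet winner.

Yes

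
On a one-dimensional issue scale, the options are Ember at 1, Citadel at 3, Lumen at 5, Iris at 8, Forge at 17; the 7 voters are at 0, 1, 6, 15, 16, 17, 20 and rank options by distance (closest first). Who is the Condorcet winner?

Forge

With single-peaked preferences on a line, the Condorcet winner is the candidate closest to the median voter.
The median voter (position 15) is closest to Forge at 17.
Check: Forge vs Ember — voters closer to Forge: 4 of 7.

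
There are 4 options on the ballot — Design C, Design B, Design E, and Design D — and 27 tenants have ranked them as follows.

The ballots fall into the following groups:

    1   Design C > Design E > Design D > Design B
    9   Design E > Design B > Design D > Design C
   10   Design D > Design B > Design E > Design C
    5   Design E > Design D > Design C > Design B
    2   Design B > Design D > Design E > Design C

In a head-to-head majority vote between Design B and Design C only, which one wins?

Ballots ranking Design B above Design C: 9+10+2 = 21.
Ballots ranking Design C above Design B: 1+5 = 6.
Design B wins the head-to-head, 21–6.

Design B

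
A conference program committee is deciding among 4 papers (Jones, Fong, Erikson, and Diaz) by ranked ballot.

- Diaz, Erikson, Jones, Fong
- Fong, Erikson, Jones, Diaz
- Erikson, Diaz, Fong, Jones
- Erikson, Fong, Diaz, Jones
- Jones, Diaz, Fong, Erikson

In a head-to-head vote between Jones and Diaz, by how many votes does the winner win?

Ballots ranking Jones above Diaz: 2.
Ballots ranking Diaz above Jones: 3.
Diaz wins 3–2, a margin of 1.

1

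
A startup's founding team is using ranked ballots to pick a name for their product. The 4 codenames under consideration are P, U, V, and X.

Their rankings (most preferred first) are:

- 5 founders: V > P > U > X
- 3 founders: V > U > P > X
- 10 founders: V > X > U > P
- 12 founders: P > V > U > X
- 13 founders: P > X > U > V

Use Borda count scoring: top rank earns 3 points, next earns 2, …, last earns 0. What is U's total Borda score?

Borda scores:
  P: 5·2 + 3·1 + 10·0 + 12·3 + 13·3 = 88
  U: 5·1 + 3·2 + 10·1 + 12·1 + 13·1 = 46
  V: 5·3 + 3·3 + 10·3 + 12·2 + 13·0 = 78
  X: 5·0 + 3·0 + 10·2 + 12·0 + 13·2 = 46

46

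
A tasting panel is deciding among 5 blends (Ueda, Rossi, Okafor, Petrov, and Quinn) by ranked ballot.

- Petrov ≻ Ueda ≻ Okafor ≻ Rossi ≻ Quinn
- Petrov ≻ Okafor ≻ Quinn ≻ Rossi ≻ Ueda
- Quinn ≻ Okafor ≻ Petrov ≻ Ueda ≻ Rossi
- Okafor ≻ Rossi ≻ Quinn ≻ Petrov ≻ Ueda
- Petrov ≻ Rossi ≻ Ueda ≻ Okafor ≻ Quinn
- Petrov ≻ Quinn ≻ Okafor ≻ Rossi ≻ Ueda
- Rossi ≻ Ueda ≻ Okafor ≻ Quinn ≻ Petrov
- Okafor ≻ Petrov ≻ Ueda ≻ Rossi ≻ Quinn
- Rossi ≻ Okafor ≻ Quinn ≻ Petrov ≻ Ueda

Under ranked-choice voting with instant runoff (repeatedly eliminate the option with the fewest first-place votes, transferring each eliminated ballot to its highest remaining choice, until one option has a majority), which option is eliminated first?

Ueda

Round 1: Petrov 4, Rossi 2, Okafor 2, Quinn 1, Ueda 0. Ueda has the fewest and is eliminated.
Round 2: Petrov 4, Rossi 2, Okafor 2, Quinn 1. Quinn has the fewest and is eliminated.
Round 3: Petrov 4, Okafor 3, Rossi 2. Rossi has the fewest and is eliminated.
Round 4: Okafor 5, Petrov 4. Okafor has a majority.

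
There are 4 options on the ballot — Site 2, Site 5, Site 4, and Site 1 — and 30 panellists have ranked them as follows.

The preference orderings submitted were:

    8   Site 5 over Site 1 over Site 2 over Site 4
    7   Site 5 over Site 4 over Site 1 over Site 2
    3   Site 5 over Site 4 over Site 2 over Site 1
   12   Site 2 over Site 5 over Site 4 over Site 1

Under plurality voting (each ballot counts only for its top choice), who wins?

Site 5

First-place vote totals:
  Site 2: 12
  Site 5: 18
  Site 4: 0
  Site 1: 0
Site 5 has the most first-place votes.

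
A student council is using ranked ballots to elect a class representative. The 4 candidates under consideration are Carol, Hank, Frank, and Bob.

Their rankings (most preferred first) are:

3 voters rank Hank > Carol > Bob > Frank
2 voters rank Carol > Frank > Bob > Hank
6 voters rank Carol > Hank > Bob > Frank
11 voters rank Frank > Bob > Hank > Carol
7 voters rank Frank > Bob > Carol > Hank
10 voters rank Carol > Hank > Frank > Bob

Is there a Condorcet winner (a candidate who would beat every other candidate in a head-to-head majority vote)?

Yes

Head-to-head results (39 voters total):
Carol vs Hank: Carol wins 25–14.
Carol vs Frank: Carol wins 21–18.
Carol vs Bob: Carol wins 21–18.
Hank vs Frank: Frank wins 20–19.
Hank vs Bob: Bob wins 20–19.
Frank vs Bob: Frank wins 30–9.
Carol beats each rival — Hank (25–14), Frank (21–18), Bob (21–18) — so Carol is the Condorcet winner.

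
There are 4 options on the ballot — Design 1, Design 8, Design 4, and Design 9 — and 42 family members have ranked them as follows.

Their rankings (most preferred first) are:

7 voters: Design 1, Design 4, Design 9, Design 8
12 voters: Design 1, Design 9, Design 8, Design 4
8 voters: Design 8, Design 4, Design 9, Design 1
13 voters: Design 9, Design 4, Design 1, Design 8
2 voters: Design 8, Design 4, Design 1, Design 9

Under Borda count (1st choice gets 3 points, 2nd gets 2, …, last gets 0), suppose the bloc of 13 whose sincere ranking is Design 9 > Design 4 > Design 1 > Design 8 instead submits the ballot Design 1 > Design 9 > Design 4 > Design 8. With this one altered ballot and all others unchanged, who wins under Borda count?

Design 1

Borda totals with the altered ballot: Design 1 98, Design 8 42, Design 4 47, Design 9 65.
The switch changes the winner from Design 9 to Design 1.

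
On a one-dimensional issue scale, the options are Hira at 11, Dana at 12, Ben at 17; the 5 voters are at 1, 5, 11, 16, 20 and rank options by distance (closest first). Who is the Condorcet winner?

Hira

With single-peaked preferences on a line, the Condorcet winner is the candidate closest to the median voter.
The median voter (position 11) is closest to Hira at 11.
Check: Hira vs Ben — voters closer to Hira: 3 of 5.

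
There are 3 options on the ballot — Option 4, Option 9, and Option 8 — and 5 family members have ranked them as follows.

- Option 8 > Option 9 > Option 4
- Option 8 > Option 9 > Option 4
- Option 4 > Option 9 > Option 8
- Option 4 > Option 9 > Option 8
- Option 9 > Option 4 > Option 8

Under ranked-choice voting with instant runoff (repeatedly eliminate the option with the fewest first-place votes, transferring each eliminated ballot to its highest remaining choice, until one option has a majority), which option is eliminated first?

Round 1: Option 4 2, Option 8 2, Option 9 1. Option 9 has the fewest and is eliminated.
Round 2: Option 4 3, Option 8 2. Option 4 has a majority.

Option 9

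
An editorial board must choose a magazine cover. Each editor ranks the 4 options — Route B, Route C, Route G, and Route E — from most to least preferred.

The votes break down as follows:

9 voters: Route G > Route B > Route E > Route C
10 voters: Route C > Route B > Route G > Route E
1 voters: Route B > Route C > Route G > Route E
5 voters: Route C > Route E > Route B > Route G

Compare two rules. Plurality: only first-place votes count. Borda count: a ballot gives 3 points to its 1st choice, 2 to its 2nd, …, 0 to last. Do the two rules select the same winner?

Yes

Plurality first-place counts: Route B 1, Route C 15, Route G 9, Route E 0 → Route C.
Borda totals: Route B 46, Route C 47, Route G 38, Route E 19 → Route C.
The two rules agree on Route C.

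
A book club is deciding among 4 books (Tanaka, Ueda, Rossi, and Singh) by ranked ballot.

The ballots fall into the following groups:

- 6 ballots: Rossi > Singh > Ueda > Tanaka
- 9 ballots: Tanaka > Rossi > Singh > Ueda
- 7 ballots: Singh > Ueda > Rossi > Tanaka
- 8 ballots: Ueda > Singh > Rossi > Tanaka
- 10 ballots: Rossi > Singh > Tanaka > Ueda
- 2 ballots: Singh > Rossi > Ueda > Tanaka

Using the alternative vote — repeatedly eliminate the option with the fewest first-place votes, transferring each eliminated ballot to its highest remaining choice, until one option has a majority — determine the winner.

Round 1: Rossi 16, Tanaka 9, Singh 9, Ueda 8. Ueda has the fewest and is eliminated.
Round 2: Singh 17, Rossi 16, Tanaka 9. Tanaka has the fewest and is eliminated.
Round 3: Rossi 25, Singh 17. Rossi has a majority.

Rossi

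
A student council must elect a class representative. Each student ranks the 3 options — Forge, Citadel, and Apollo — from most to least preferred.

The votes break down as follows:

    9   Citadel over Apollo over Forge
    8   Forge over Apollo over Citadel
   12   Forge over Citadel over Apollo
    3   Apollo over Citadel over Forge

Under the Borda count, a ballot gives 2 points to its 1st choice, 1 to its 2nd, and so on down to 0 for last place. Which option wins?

Forge

Borda scores:
  Forge: 9·0 + 8·2 + 12·2 + 3·0 = 40
  Citadel: 9·2 + 8·0 + 12·1 + 3·1 = 33
  Apollo: 9·1 + 8·1 + 12·0 + 3·2 = 23
Forge has the highest total.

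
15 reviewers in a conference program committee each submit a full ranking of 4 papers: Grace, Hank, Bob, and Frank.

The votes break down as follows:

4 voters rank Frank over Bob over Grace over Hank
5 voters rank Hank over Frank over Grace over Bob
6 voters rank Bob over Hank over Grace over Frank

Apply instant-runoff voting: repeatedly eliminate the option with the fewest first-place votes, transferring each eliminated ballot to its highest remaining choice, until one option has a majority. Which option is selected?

Round 1: Bob 6, Hank 5, Frank 4, Grace 0. Grace has the fewest and is eliminated.
Round 2: Bob 6, Hank 5, Frank 4. Frank has the fewest and is eliminated.
Round 3: Bob 10, Hank 5. Bob has a majority.

Bob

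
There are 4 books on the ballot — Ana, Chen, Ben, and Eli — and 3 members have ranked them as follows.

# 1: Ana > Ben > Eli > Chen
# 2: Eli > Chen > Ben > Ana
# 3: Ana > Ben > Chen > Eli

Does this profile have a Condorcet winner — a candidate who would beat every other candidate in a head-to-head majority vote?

Yes

Head-to-head results (3 voters total):
Ana vs Chen: Ana wins 2–1.
Ana vs Ben: Ana wins 2–1.
Ana vs Eli: Ana wins 2–1.
Chen vs Ben: Ben wins 2–1.
Chen vs Eli: Eli wins 2–1.
Ben vs Eli: Ben wins 2–1.
Ana beats each rival — Chen (2–1), Ben (2–1), Eli (2–1) — so Ana is the Condorcet winner.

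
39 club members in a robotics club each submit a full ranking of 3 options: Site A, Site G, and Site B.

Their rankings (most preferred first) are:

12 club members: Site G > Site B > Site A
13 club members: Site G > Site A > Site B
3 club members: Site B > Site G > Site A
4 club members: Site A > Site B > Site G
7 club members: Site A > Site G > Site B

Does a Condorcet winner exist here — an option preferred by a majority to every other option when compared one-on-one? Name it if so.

Site G

Head-to-head results (39 voters total):
Site A vs Site G: Site G wins 28–11.
Site A vs Site B: Site A wins 24–15.
Site G vs Site B: Site G wins 32–7.
Site G beats each rival — Site A (28–11), Site B (32–7) — so Site G is the Condorcet winner.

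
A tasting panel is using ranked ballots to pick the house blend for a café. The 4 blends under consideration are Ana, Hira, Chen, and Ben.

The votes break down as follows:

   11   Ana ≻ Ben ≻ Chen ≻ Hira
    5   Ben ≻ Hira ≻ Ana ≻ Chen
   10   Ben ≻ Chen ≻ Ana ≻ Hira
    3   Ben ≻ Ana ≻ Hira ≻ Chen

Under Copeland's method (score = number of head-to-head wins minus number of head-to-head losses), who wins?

Pairwise results:
  Ana vs Hira: Ana wins 24–5.
  Ana vs Chen: Ana wins 19–10.
  Ana vs Ben: Ben wins 18–11.
  Hira vs Chen: Chen wins 21–8.
  Hira vs Ben: Ben wins 29–0.
  Chen vs Ben: Ben wins 29–0.
Copeland scores (wins − losses):
  Ana: 2 − 1 = 1
  Hira: 0 − 3 = -3
  Chen: 1 − 2 = -1
  Ben: 3 − 0 = 3
Ben has the best Copeland score.

Ben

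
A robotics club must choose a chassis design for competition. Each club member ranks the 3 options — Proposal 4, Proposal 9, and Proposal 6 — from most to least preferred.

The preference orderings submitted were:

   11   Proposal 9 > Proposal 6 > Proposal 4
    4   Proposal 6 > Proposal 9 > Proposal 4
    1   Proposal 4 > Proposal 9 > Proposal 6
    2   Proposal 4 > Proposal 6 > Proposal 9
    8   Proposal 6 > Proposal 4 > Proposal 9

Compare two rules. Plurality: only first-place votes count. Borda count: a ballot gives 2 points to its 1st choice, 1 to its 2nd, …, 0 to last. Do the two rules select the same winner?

Yes

Plurality first-place counts: Proposal 4 3, Proposal 9 11, Proposal 6 12 → Proposal 6.
Borda totals: Proposal 4 14, Proposal 9 27, Proposal 6 37 → Proposal 6.
The two rules agree on Proposal 6.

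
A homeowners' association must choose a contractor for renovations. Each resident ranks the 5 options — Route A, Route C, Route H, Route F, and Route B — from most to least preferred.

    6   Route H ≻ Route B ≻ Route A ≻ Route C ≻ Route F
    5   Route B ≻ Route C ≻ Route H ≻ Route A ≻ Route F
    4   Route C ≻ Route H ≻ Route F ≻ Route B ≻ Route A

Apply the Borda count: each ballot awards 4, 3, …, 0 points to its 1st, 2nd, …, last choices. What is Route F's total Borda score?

8

Borda scores:
  Route A: 6·2 + 5·1 + 4·0 = 17
  Route C: 6·1 + 5·3 + 4·4 = 37
  Route H: 6·4 + 5·2 + 4·3 = 46
  Route F: 6·0 + 5·0 + 4·2 = 8
  Route B: 6·3 + 5·4 + 4·1 = 42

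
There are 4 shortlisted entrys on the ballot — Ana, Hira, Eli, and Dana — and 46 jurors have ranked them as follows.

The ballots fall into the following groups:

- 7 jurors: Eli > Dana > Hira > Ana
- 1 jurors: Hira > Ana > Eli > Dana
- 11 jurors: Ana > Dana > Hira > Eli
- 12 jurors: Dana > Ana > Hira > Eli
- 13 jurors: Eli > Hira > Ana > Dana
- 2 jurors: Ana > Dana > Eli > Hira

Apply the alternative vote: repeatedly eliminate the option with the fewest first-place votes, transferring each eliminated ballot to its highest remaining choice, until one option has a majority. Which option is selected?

Round 1: Eli 20, Ana 13, Dana 12, Hira 1. Hira has the fewest and is eliminated.
Round 2: Eli 20, Ana 14, Dana 12. Dana has the fewest and is eliminated.
Round 3: Ana 26, Eli 20. Ana has a majority.

Ana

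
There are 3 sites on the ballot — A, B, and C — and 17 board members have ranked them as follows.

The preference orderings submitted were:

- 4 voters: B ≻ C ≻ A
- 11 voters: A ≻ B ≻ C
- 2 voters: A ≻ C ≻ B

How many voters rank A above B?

Ballots ranking A above B: 11+2 = 13.
Ballots ranking B above A: 4.
So 13 of 17 voters prefer A to B.

13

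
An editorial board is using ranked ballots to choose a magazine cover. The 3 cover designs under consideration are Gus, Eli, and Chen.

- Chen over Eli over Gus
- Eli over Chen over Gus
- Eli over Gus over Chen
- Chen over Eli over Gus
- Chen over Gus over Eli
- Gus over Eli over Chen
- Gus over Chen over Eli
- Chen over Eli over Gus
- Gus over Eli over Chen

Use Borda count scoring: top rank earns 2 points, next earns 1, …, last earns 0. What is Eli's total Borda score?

Borda scores:
  Gus: 0 + 0 + 1 + 0 + 1 + 2 + 2 + 0 + 2 = 8
  Eli: 1 + 2 + 2 + 1 + 0 + 1 + 0 + 1 + 1 = 9
  Chen: 2 + 1 + 0 + 2 + 2 + 0 + 1 + 2 + 0 = 10

9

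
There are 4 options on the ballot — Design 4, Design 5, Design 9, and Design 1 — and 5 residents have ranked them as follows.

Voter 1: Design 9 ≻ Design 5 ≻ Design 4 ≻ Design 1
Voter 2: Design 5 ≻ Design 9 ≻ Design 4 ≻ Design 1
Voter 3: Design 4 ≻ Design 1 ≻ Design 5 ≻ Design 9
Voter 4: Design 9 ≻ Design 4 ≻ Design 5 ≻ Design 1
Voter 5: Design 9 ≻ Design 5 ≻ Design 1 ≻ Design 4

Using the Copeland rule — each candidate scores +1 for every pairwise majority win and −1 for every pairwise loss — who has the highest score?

Design 9

Pairwise results:
  Design 4 vs Design 5: Design 5 wins 3–2.
  Design 4 vs Design 9: Design 9 wins 4–1.
  Design 4 vs Design 1: Design 4 wins 4–1.
  Design 5 vs Design 9: Design 9 wins 3–2.
  Design 5 vs Design 1: Design 5 wins 4–1.
  Design 9 vs Design 1: Design 9 wins 4–1.
Copeland scores (wins − losses):
  Design 4: 1 − 2 = -1
  Design 5: 2 − 1 = 1
  Design 9: 3 − 0 = 3
  Design 1: 0 − 3 = -3
Design 9 has the best Copeland score.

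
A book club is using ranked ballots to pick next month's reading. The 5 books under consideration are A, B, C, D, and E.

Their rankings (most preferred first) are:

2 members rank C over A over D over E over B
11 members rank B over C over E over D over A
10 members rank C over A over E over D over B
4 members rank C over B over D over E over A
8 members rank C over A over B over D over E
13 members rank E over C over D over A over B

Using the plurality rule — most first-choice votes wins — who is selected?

C

First-place vote totals:
  A: 0
  B: 11
  C: 24
  D: 0
  E: 13
C has the most first-place votes.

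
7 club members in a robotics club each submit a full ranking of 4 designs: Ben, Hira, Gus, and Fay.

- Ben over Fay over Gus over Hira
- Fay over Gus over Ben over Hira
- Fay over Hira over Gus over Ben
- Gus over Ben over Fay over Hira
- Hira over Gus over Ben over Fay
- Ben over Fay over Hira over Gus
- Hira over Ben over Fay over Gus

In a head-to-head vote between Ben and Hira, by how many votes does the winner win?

1

Ballots ranking Ben above Hira: 4.
Ballots ranking Hira above Ben: 3.
Ben wins 4–3, a margin of 1.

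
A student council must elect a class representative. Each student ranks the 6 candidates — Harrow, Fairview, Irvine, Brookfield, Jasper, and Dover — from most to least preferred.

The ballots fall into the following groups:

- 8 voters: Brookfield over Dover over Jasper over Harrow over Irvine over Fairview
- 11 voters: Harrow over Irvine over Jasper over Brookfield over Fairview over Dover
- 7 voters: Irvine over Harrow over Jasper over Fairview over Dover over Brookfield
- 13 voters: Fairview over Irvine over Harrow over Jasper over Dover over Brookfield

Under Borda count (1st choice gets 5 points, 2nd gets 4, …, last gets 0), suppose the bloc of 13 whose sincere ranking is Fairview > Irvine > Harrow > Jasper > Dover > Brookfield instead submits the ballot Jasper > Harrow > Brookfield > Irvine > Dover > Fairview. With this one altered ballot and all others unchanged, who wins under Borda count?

Harrow

Borda totals with the altered ballot: Harrow 151, Fairview 25, Irvine 113, Brookfield 101, Jasper 143, Dover 52.
The switch changes the winner from Irvine to Harrow.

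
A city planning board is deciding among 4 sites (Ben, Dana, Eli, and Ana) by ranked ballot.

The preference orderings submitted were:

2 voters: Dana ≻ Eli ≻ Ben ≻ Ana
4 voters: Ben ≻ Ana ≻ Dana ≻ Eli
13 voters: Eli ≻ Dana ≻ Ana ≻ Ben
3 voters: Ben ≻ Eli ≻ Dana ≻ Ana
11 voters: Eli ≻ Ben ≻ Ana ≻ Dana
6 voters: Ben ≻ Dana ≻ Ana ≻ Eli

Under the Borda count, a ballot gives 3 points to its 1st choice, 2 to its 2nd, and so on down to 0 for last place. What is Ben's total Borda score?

63

Borda scores:
  Ben: 2·1 + 4·3 + 13·0 + 3·3 + 11·2 + 6·3 = 63
  Dana: 2·3 + 4·1 + 13·2 + 3·1 + 11·0 + 6·2 = 51
  Eli: 2·2 + 4·0 + 13·3 + 3·2 + 11·3 + 6·0 = 82
  Ana: 2·0 + 4·2 + 13·1 + 3·0 + 11·1 + 6·1 = 38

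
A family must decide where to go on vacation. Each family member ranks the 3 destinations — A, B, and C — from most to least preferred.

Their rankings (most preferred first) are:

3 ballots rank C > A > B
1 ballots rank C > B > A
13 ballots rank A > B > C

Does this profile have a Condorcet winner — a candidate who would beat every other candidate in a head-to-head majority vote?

Head-to-head results (17 voters total):
A vs B: A wins 16–1.
A vs C: A wins 13–4.
B vs C: B wins 13–4.
A beats each rival — B (16–1), C (13–4) — so A is the Condorcet winner.

Yes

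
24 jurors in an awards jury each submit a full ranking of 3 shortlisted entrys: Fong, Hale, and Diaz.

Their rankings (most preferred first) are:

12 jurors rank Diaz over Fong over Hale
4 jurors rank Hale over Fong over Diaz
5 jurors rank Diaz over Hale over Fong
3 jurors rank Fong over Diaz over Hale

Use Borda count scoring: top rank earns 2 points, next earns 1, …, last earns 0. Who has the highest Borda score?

Diaz

Borda scores:
  Fong: 12·1 + 4·1 + 5·0 + 3·2 = 22
  Hale: 12·0 + 4·2 + 5·1 + 3·0 = 13
  Diaz: 12·2 + 4·0 + 5·2 + 3·1 = 37
Diaz has the highest total.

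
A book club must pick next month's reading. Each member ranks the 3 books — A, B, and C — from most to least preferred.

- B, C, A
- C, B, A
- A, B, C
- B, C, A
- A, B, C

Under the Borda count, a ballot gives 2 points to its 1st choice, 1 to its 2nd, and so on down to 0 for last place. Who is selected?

B

Borda scores:
  A: 0 + 0 + 2 + 0 + 2 = 4
  B: 2 + 1 + 1 + 2 + 1 = 7
  C: 1 + 2 + 0 + 1 + 0 = 4
B has the highest total.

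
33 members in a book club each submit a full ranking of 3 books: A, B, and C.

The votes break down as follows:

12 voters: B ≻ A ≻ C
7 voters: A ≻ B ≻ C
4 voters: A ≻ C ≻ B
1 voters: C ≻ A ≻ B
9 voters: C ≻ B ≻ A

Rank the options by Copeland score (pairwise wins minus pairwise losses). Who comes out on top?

B

Pairwise results:
  A vs B: B wins 21–12.
  A vs C: A wins 23–10.
  B vs C: B wins 19–14.
Copeland scores (wins − losses):
  A: 1 − 1 = 0
  B: 2 − 0 = 2
  C: 0 − 2 = -2
B has the best Copeland score.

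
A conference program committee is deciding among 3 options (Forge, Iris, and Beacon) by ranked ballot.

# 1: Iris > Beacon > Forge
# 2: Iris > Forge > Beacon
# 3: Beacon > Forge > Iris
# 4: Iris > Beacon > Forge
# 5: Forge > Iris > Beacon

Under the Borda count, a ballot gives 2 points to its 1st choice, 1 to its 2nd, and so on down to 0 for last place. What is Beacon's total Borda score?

Borda scores:
  Forge: 0 + 1 + 1 + 0 + 2 = 4
  Iris: 2 + 2 + 0 + 2 + 1 = 7
  Beacon: 1 + 0 + 2 + 1 + 0 = 4

4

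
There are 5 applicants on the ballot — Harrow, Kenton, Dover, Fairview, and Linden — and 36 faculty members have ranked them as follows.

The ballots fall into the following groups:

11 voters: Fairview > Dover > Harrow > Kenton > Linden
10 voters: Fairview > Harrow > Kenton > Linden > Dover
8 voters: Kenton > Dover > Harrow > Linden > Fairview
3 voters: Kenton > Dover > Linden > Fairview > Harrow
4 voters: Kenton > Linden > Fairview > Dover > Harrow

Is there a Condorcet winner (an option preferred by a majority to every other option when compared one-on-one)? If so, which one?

Fairview

Head-to-head results (36 voters total):
Harrow vs Kenton: Harrow wins 21–15.
Harrow vs Dover: Dover wins 26–10.
Harrow vs Fairview: Fairview wins 28–8.
Harrow vs Linden: Harrow wins 29–7.
Kenton vs Dover: Kenton wins 25–11.
Kenton vs Fairview: Fairview wins 21–15.
Kenton vs Linden: Kenton wins 36–0.
Dover vs Fairview: Fairview wins 25–11.
Dover vs Linden: Dover wins 22–14.
Fairview vs Linden: Fairview wins 21–15.
Fairview beats each rival — Harrow (28–8), Kenton (21–15), Dover (25–11), Linden (21–15) — so Fairview is the Condorcet winner.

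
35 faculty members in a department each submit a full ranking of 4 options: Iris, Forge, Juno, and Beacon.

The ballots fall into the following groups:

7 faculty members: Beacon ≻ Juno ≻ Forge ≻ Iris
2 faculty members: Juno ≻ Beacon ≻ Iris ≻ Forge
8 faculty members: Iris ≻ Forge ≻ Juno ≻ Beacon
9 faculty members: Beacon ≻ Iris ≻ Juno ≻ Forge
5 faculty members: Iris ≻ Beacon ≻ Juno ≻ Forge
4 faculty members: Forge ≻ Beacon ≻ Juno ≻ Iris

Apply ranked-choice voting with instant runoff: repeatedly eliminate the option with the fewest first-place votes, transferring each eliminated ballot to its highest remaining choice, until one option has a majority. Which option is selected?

Beacon

Round 1: Beacon 16, Iris 13, Forge 4, Juno 2. Juno has the fewest and is eliminated.
Round 2: Beacon 18, Iris 13, Forge 4. Beacon has a majority.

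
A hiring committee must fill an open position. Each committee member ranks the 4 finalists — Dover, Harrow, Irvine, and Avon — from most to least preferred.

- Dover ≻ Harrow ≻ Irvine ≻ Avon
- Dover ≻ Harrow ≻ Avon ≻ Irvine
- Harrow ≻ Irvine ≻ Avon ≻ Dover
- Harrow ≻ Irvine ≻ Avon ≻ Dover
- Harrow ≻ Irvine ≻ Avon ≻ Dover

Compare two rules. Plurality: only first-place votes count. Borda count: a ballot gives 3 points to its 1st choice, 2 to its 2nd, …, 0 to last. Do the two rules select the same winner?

Yes

Plurality first-place counts: Dover 2, Harrow 3, Irvine 0, Avon 0 → Harrow.
Borda totals: Dover 6, Harrow 13, Irvine 7, Avon 4 → Harrow.
The two rules agree on Harrow.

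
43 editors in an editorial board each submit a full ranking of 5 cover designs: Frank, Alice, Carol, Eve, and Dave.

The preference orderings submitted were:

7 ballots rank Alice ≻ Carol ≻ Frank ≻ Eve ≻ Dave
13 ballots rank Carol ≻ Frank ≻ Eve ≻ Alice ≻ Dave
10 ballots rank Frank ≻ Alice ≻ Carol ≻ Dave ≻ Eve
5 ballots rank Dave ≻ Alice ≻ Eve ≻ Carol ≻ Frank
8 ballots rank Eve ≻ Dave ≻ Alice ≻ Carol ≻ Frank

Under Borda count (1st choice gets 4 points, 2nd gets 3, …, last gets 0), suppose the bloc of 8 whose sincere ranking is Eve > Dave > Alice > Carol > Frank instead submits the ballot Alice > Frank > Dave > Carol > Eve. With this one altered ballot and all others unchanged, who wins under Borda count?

Borda totals with the altered ballot: Frank 117, Alice 118, Carol 106, Eve 43, Dave 46.
The switch changes the winner from Carol to Alice.

Alice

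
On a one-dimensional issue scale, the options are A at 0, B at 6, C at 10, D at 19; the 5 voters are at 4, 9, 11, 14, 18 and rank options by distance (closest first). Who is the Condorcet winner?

With single-peaked preferences on a line, the Condorcet winner is the candidate closest to the median voter.
The median voter (position 11) is closest to C at 10.
Check: C vs A — voters closer to C: 4 of 5.

C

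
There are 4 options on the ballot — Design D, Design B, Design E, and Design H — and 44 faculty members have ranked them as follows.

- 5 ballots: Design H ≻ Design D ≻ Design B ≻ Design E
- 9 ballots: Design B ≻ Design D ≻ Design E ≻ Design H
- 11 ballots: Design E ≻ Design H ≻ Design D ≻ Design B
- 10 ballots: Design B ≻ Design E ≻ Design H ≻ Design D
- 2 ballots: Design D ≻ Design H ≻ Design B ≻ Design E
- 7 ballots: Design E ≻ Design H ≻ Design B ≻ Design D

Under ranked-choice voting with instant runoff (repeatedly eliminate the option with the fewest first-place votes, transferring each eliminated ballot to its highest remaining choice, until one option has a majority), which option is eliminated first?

Round 1: Design B 19, Design E 18, Design H 5, Design D 2. Design D has the fewest and is eliminated.
Round 2: Design B 19, Design E 18, Design H 7. Design H has the fewest and is eliminated.
Round 3: Design B 26, Design E 18. Design B has a majority.

Design D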